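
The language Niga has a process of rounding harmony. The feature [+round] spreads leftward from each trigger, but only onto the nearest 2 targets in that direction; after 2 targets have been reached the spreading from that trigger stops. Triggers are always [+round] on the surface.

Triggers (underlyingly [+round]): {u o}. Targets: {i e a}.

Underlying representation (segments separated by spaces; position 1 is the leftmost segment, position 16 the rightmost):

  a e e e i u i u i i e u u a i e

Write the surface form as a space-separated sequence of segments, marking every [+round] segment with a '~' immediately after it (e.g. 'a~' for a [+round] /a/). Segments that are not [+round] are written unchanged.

From /u/ at 6 leftward: 5 /i/ → [+round]; 4 /e/ → [+round]; bound reached.
From /u/ at 8 leftward: 7 /i/ → [+round]; 6 /u/ is itself a trigger — this domain ends here.
From /u/ at 12 leftward: 11 /e/ → [+round]; 10 /i/ → [+round]; bound reached.
From /u/ at 13 leftward: 12 /u/ is itself a trigger — this domain ends here.
Targets with no active source: positions 1 2 3 9 14 15 16 stay [-round].
[+round] positions on the surface: 4 5 6 7 8 10 11 12 13.

a e e e~ i~ u~ i~ u~ i i~ e~ u~ u~ a i e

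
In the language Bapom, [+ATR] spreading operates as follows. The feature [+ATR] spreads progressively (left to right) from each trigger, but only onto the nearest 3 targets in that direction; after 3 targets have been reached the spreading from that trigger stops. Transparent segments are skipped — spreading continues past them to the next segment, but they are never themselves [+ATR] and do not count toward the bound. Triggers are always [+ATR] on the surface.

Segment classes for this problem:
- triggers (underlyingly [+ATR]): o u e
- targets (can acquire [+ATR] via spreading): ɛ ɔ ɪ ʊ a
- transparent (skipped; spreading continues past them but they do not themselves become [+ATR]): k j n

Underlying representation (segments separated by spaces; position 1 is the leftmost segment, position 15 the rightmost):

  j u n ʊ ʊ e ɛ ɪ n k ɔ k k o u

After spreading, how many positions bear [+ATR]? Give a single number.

9

From /u/ at 2 rightward: 3 /n/ transparent; 4 /ʊ/ → [+ATR]; 5 /ʊ/ → [+ATR]; 6 /e/ is itself a trigger — this domain ends here.
From /e/ at 6 rightward: 7 /ɛ/ → [+ATR]; 8 /ɪ/ → [+ATR]; 9 /n/ transparent; 10 /k/ transparent; 11 /ɔ/ → [+ATR]; bound reached.
From /o/ at 14 rightward: 15 /u/ is itself a trigger — this domain ends here.
From /u/ at 15 rightward: word edge.
[+ATR] positions on the surface: 2 4 5 6 7 8 11 14 15.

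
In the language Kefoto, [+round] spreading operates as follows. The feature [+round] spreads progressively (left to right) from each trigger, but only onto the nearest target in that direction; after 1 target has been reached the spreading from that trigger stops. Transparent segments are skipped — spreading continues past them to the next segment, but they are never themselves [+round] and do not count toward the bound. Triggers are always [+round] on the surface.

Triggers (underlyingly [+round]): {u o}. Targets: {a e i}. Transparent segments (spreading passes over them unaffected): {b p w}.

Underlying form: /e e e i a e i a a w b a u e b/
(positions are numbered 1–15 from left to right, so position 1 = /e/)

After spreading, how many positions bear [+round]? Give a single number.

From /u/ at 13 rightward: 14 /e/ → [+round]; bound reached.
Targets with no active source: positions 1 2 3 4 5 6 7 8 9 12 stay [-round].
[+round] positions on the surface: 13 14.

2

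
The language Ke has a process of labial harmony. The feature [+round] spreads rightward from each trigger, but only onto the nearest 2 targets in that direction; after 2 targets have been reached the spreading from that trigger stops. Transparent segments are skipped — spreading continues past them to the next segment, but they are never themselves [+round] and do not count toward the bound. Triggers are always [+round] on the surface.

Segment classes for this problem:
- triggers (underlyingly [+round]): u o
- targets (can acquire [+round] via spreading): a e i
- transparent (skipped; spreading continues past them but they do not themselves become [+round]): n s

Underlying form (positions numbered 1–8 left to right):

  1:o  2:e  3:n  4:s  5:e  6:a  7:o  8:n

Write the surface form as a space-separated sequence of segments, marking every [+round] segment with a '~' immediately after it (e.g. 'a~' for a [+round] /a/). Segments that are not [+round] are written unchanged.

From /o/ at 1 rightward: 2 /e/ → [+round]; 3 /n/ transparent; 4 /s/ transparent; 5 /e/ → [+round]; bound reached.
From /o/ at 7 rightward: 8 /n/ transparent; word edge.
Target with no active source: position 6 stays [-round].
[+round] positions on the surface: 1 2 5 7.

o~ e~ n s e~ a o~ n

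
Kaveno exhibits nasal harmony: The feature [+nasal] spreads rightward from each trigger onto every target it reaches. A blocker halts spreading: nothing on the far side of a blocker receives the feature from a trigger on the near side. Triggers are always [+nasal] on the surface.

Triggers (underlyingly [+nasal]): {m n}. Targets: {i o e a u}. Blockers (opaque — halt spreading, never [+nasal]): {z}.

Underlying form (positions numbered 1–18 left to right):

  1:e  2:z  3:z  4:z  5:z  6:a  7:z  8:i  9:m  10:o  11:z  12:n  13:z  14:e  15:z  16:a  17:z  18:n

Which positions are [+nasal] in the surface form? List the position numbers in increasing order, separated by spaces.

9 10 12 18

From /m/ at 9 rightward: 10 /o/ → [+nasal]; 11 /z/ blocks.
From /n/ at 12 rightward: 13 /z/ blocks.
From /n/ at 18 rightward: word edge.
Targets with no active source: positions 1 6 8 14 16 stay [-nasal].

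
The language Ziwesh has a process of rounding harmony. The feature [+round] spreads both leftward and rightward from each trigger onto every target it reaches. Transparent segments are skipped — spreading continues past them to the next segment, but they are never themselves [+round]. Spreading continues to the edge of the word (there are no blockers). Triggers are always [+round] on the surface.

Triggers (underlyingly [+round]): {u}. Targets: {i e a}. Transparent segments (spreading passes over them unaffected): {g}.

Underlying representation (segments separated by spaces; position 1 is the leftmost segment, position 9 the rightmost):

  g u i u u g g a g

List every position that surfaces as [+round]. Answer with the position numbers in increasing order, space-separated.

From /u/ at 2 rightward: 3 /i/ → [+round]; 4 /u/ is itself a trigger — this domain ends here.
From /u/ at 2 leftward: 1 /g/ transparent; word edge.
From /u/ at 4 rightward: 5 /u/ is itself a trigger — this domain ends here.
From /u/ at 4 leftward: 3 /i/ → [+round]; 2 /u/ is itself a trigger — this domain ends here.
From /u/ at 5 rightward: 6 /g/ transparent; 7 /g/ transparent; 8 /a/ → [+round]; 9 /g/ transparent; word edge.
From /u/ at 5 leftward: 4 /u/ is itself a trigger — this domain ends here.

2 3 4 5 8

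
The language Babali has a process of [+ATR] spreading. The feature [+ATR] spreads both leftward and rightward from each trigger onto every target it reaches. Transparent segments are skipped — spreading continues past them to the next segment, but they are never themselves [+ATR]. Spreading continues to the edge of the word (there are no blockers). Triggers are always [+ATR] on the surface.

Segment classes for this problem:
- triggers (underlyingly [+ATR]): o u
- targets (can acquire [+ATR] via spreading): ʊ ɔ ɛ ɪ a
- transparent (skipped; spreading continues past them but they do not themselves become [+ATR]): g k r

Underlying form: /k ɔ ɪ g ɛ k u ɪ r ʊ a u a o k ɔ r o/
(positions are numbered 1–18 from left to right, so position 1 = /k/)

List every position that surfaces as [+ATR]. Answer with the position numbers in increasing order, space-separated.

2 3 5 7 8 10 11 12 13 14 16 18

From /u/ at 7 rightward: 8 /ɪ/ → [+ATR]; 9 /r/ transparent; 10 /ʊ/ → [+ATR]; 11 /a/ → [+ATR]; 12 /u/ is itself a trigger — this domain ends here.
From /u/ at 7 leftward: 6 /k/ transparent; 5 /ɛ/ → [+ATR]; 4 /g/ transparent; 3 /ɪ/ → [+ATR]; 2 /ɔ/ → [+ATR]; 1 /k/ transparent; word edge.
From /u/ at 12 rightward: 13 /a/ → [+ATR]; 14 /o/ is itself a trigger — this domain ends here.
From /u/ at 12 leftward: 11 /a/ → [+ATR]; 10 /ʊ/ → [+ATR]; 9 /r/ transparent; 8 /ɪ/ → [+ATR]; 7 /u/ is itself a trigger — this domain ends here.
From /o/ at 14 rightward: 15 /k/ transparent; 16 /ɔ/ → [+ATR]; 17 /r/ transparent; 18 /o/ is itself a trigger — this domain ends here.
From /o/ at 14 leftward: 13 /a/ → [+ATR]; 12 /u/ is itself a trigger — this domain ends here.
From /o/ at 18 rightward: word edge.
From /o/ at 18 leftward: 17 /r/ transparent; 16 /ɔ/ → [+ATR]; 15 /k/ transparent; 14 /o/ is itself a trigger — this domain ends here.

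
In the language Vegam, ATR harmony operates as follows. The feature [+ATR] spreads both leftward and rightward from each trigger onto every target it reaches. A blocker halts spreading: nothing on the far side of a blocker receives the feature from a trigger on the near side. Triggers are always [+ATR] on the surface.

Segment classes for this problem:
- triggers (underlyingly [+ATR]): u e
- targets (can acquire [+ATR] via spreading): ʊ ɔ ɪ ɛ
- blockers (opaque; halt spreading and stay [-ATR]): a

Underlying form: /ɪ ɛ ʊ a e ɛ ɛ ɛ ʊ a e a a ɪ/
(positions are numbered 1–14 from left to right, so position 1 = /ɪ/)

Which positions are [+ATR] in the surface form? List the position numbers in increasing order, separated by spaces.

From /e/ at 5 rightward: 6 /ɛ/ → [+ATR]; 7 /ɛ/ → [+ATR]; 8 /ɛ/ → [+ATR]; 9 /ʊ/ → [+ATR]; 10 /a/ blocks.
From /e/ at 5 leftward: 4 /a/ blocks.
From /e/ at 11 rightward: 12 /a/ blocks.
From /e/ at 11 leftward: 10 /a/ blocks.
Targets with no active source: positions 1 2 3 14 stay [-ATR].

5 6 7 8 9 11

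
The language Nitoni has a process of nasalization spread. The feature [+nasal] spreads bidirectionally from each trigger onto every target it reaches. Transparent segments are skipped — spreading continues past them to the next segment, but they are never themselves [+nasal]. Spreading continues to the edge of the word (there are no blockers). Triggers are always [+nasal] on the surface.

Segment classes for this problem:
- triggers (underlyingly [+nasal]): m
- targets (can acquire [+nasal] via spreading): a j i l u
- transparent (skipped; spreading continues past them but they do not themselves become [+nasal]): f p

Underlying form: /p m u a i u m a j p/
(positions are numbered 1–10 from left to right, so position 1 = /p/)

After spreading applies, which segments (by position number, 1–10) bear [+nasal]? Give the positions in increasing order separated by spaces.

From /m/ at 2 rightward: 3 /u/ → [+nasal]; 4 /a/ → [+nasal]; 5 /i/ → [+nasal]; 6 /u/ → [+nasal]; 7 /m/ is itself a trigger — this domain ends here.
From /m/ at 2 leftward: 1 /p/ transparent; word edge.
From /m/ at 7 rightward: 8 /a/ → [+nasal]; 9 /j/ → [+nasal]; 10 /p/ transparent; word edge.
From /m/ at 7 leftward: 6 /u/ → [+nasal]; 5 /i/ → [+nasal]; 4 /a/ → [+nasal]; 3 /u/ → [+nasal]; 2 /m/ is itself a trigger — this domain ends here.

2 3 4 5 6 7 8 9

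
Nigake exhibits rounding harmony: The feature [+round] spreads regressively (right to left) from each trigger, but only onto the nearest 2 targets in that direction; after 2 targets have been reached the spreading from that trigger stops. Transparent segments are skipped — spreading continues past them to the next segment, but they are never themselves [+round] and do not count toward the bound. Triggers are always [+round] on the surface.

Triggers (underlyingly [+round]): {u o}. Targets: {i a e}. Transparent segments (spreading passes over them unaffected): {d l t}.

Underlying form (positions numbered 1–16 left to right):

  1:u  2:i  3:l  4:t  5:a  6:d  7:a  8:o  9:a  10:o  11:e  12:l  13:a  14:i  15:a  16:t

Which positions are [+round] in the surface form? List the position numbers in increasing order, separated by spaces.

From /u/ at 1 leftward: word edge.
From /o/ at 8 leftward: 7 /a/ → [+round]; 6 /d/ transparent; 5 /a/ → [+round]; bound reached.
From /o/ at 10 leftward: 9 /a/ → [+round]; 8 /o/ is itself a trigger — this domain ends here.
Targets with no active source: positions 2 11 13 14 15 stay [-round].

1 5 7 8 9 10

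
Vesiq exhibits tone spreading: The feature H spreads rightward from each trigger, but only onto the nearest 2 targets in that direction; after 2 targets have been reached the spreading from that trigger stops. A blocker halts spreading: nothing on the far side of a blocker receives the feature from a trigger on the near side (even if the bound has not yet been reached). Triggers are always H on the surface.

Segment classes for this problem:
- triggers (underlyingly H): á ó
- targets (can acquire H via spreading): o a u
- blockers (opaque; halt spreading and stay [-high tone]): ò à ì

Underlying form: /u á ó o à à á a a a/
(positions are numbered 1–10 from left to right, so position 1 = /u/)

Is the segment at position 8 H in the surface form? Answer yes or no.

yes

From /á/ at 2 rightward: 3 /ó/ is itself a trigger — this domain ends here.
From /ó/ at 3 rightward: 4 /o/ → H; 5 /à/ blocks.
From /á/ at 7 rightward: 8 /a/ → H; 9 /a/ → H; bound reached.
Targets with no active source: positions 1 10 stay [-high tone].
H positions on the surface: 2 3 4 7 8 9.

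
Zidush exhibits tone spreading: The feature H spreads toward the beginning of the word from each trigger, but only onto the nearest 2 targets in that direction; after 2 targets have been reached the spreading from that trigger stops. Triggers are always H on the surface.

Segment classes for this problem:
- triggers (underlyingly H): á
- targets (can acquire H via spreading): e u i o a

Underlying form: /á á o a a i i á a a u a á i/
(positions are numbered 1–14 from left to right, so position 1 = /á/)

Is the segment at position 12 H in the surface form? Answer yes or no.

yes

From /á/ at 1 leftward: word edge.
From /á/ at 2 leftward: 1 /á/ is itself a trigger — this domain ends here.
From /á/ at 8 leftward: 7 /i/ → H; 6 /i/ → H; bound reached.
From /á/ at 13 leftward: 12 /a/ → H; 11 /u/ → H; bound reached.
Targets with no active source: positions 3 4 5 9 10 14 stay [-high tone].
H positions on the surface: 1 2 6 7 8 11 12 13.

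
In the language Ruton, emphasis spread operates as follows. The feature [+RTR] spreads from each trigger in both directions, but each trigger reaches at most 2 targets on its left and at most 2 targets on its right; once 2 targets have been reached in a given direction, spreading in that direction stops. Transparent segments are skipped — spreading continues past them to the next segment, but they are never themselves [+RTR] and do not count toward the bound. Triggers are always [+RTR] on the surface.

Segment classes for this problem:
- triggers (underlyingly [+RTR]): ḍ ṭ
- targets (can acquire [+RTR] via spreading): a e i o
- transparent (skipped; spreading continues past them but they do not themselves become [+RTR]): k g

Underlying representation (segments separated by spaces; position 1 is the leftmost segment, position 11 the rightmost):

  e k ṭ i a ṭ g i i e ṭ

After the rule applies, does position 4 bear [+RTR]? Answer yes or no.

From /ṭ/ at 3 rightward: 4 /i/ → [+RTR]; 5 /a/ → [+RTR]; bound reached.
From /ṭ/ at 3 leftward: 2 /k/ transparent; 1 /e/ → [+RTR]; word edge.
From /ṭ/ at 6 rightward: 7 /g/ transparent; 8 /i/ → [+RTR]; 9 /i/ → [+RTR]; bound reached.
From /ṭ/ at 6 leftward: 5 /a/ → [+RTR]; 4 /i/ → [+RTR]; bound reached.
From /ṭ/ at 11 rightward: word edge.
From /ṭ/ at 11 leftward: 10 /e/ → [+RTR]; 9 /i/ → [+RTR]; bound reached.
[+RTR] positions on the surface: 1 3 4 5 6 8 9 10 11.

yes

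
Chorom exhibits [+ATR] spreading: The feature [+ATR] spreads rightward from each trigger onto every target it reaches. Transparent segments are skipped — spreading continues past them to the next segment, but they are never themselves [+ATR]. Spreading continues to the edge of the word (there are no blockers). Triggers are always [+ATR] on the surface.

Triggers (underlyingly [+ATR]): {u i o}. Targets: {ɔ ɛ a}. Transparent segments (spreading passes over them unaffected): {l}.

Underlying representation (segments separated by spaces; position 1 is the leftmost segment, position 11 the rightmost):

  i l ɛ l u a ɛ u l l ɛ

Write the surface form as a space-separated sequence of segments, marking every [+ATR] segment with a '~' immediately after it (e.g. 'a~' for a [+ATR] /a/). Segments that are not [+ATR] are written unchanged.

i~ l ɛ~ l u~ a~ ɛ~ u~ l l ɛ~

From /i/ at 1 rightward: 2 /l/ transparent; 3 /ɛ/ → [+ATR]; 4 /l/ transparent; 5 /u/ is itself a trigger — this domain ends here.
From /u/ at 5 rightward: 6 /a/ → [+ATR]; 7 /ɛ/ → [+ATR]; 8 /u/ is itself a trigger — this domain ends here.
From /u/ at 8 rightward: 9 /l/ transparent; 10 /l/ transparent; 11 /ɛ/ → [+ATR]; word edge.
[+ATR] positions on the surface: 1 3 5 6 7 8 11.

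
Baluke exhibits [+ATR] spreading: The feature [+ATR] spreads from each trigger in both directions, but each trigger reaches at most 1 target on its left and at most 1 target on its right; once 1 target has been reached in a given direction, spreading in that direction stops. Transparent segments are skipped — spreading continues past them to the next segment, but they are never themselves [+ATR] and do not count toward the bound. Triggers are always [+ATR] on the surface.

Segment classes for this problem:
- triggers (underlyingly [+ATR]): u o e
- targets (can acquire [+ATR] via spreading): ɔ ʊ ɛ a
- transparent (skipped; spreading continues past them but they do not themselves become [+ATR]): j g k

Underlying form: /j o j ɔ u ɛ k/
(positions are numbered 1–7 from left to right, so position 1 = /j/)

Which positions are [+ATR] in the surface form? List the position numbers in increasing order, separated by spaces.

2 4 5 6

From /o/ at 2 rightward: 3 /j/ transparent; 4 /ɔ/ → [+ATR]; bound reached.
From /o/ at 2 leftward: 1 /j/ transparent; word edge.
From /u/ at 5 rightward: 6 /ɛ/ → [+ATR]; bound reached.
From /u/ at 5 leftward: 4 /ɔ/ → [+ATR]; bound reached.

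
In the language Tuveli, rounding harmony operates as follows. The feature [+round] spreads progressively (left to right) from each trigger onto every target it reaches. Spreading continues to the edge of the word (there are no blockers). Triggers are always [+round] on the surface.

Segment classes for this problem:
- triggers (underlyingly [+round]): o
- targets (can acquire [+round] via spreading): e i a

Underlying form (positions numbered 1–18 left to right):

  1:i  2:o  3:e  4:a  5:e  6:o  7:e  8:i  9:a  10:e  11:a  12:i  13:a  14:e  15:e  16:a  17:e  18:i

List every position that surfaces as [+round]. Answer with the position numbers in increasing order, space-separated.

From /o/ at 2 rightward: 3 /e/ → [+round]; 4 /a/ → [+round]; 5 /e/ → [+round]; 6 /o/ is itself a trigger — this domain ends here.
From /o/ at 6 rightward: 7 /e/ → [+round]; 8 /i/ → [+round]; 9 /a/ → [+round]; 10 /e/ → [+round]; 11 /a/ → [+round]; 12 /i/ → [+round]; 13 /a/ → [+round]; 14 /e/ → [+round]; 15 /e/ → [+round]; 16 /a/ → [+round]; 17 /e/ → [+round]; 18 /i/ → [+round]; word edge.
Target with no active source: position 1 stays [-round].

2 3 4 5 6 7 8 9 10 11 12 13 14 15 16 17 18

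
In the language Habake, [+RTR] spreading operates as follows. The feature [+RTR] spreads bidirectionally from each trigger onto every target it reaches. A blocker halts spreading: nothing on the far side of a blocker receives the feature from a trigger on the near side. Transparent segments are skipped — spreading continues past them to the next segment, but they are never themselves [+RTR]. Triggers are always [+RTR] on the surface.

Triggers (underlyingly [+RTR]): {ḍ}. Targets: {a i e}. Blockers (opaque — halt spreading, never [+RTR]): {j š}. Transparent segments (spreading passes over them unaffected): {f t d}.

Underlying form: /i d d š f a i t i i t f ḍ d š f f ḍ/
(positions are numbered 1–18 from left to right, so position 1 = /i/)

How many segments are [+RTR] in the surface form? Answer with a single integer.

From /ḍ/ at 13 rightward: 14 /d/ transparent; 15 /š/ blocks.
From /ḍ/ at 13 leftward: 12 /f/ transparent; 11 /t/ transparent; 10 /i/ → [+RTR]; 9 /i/ → [+RTR]; 8 /t/ transparent; 7 /i/ → [+RTR]; 6 /a/ → [+RTR]; 5 /f/ transparent; 4 /š/ blocks.
From /ḍ/ at 18 rightward: word edge.
From /ḍ/ at 18 leftward: 17 /f/ transparent; 16 /f/ transparent; 15 /š/ blocks.
Target with no active source: position 1 stays [-emphatic].
[+RTR] positions on the surface: 6 7 9 10 13 18.

6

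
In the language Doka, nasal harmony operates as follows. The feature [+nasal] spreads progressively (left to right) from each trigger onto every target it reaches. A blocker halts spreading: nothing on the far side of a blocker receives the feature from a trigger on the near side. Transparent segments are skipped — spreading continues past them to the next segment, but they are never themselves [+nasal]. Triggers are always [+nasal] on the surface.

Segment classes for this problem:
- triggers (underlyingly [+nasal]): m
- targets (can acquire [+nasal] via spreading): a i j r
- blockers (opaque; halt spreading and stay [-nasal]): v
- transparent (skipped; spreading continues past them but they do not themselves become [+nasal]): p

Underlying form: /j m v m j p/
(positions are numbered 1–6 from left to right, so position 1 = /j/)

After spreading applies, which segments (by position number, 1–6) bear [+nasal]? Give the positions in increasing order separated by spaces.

From /m/ at 2 rightward: 3 /v/ blocks.
From /m/ at 4 rightward: 5 /j/ → [+nasal]; 6 /p/ transparent; word edge.
Target with no active source: position 1 stays [-nasal].

2 4 5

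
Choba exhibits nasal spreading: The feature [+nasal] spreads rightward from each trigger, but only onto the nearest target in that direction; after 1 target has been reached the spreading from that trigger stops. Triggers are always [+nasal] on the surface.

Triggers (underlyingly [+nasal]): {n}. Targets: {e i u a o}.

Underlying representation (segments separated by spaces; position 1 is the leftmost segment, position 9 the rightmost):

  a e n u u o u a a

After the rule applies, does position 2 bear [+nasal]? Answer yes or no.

From /n/ at 3 rightward: 4 /u/ → [+nasal]; bound reached.
Targets with no active source: positions 1 2 5 6 7 8 9 stay [-nasal].
[+nasal] positions on the surface: 3 4.

no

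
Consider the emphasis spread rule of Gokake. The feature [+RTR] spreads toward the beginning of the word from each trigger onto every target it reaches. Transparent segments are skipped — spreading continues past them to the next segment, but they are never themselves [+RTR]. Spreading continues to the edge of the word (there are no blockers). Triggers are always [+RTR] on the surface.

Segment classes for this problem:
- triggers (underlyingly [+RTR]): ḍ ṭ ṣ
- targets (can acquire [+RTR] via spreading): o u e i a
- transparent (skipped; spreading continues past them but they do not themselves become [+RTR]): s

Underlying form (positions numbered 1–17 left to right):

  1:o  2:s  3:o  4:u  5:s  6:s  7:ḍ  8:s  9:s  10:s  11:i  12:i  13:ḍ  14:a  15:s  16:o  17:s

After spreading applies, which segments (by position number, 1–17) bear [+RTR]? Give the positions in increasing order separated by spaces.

1 3 4 7 11 12 13

From /ḍ/ at 7 leftward: 6 /s/ transparent; 5 /s/ transparent; 4 /u/ → [+RTR]; 3 /o/ → [+RTR]; 2 /s/ transparent; 1 /o/ → [+RTR]; word edge.
From /ḍ/ at 13 leftward: 12 /i/ → [+RTR]; 11 /i/ → [+RTR]; 10 /s/ transparent; 9 /s/ transparent; 8 /s/ transparent; 7 /ḍ/ is itself a trigger — this domain ends here.
Targets with no active source: positions 14 16 stay [-emphatic].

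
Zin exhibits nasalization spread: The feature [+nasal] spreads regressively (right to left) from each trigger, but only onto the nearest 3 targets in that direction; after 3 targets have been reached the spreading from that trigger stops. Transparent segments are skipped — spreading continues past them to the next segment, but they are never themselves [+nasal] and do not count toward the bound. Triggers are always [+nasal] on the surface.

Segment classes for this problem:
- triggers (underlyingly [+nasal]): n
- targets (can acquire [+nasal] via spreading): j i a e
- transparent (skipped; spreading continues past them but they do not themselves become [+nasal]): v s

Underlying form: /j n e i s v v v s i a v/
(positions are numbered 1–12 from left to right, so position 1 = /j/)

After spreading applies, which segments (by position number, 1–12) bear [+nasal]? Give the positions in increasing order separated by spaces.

From /n/ at 2 leftward: 1 /j/ → [+nasal]; word edge.
Targets with no active source: positions 3 4 10 11 stay [-nasal].

1 2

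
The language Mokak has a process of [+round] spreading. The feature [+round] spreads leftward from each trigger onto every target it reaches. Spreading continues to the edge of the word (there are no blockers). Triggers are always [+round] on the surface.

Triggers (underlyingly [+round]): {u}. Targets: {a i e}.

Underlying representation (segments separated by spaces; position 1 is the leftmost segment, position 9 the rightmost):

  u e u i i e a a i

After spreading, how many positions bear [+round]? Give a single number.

From /u/ at 1 leftward: word edge.
From /u/ at 3 leftward: 2 /e/ → [+round]; 1 /u/ is itself a trigger — this domain ends here.
Targets with no active source: positions 4 5 6 7 8 9 stay [-round].
[+round] positions on the surface: 1 2 3.

3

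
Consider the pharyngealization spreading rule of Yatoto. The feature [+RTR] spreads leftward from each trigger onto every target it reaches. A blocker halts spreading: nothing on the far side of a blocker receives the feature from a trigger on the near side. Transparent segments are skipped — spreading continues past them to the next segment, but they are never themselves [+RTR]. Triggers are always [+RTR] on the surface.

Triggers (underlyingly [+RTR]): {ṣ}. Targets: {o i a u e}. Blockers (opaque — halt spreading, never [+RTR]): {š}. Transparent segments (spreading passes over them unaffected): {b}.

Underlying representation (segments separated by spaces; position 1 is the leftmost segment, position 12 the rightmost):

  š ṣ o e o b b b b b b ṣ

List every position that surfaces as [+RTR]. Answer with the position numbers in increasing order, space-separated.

2 3 4 5 12

From /ṣ/ at 2 leftward: 1 /š/ blocks.
From /ṣ/ at 12 leftward: 11 /b/ transparent; 10 /b/ transparent; 9 /b/ transparent; 8 /b/ transparent; 7 /b/ transparent; 6 /b/ transparent; 5 /o/ → [+RTR]; 4 /e/ → [+RTR]; 3 /o/ → [+RTR]; 2 /ṣ/ is itself a trigger — this domain ends here.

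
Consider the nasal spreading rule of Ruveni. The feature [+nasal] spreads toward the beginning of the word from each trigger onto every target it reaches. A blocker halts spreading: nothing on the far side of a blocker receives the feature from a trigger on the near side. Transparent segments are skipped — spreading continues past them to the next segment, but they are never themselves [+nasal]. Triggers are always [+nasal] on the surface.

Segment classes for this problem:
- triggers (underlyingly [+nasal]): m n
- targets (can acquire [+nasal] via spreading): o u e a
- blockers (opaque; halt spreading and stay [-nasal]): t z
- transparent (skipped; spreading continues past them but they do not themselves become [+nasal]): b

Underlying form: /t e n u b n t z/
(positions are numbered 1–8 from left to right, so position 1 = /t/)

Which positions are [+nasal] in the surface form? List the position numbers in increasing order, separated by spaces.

2 3 4 6

From /n/ at 3 leftward: 2 /e/ → [+nasal]; 1 /t/ blocks.
From /n/ at 6 leftward: 5 /b/ transparent; 4 /u/ → [+nasal]; 3 /n/ is itself a trigger — this domain ends here.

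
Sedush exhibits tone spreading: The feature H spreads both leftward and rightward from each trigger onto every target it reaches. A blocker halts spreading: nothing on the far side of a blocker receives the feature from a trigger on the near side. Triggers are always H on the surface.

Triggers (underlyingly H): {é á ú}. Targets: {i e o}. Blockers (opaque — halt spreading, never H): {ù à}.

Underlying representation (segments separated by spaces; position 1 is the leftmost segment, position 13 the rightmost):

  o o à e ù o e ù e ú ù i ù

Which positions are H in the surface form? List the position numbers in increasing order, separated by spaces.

9 10

From /ú/ at 10 rightward: 11 /ù/ blocks.
From /ú/ at 10 leftward: 9 /e/ → H; 8 /ù/ blocks.
Targets with no active source: positions 1 2 4 6 7 12 stay [-high tone].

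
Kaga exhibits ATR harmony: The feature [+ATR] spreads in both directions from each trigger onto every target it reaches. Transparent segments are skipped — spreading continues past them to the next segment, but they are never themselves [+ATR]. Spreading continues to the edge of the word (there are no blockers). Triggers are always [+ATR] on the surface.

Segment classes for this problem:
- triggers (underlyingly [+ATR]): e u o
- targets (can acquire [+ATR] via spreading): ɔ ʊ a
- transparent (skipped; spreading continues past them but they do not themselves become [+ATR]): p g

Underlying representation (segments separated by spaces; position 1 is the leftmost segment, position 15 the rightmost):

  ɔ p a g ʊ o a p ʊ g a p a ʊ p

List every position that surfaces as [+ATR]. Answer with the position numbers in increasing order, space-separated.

From /o/ at 6 rightward: 7 /a/ → [+ATR]; 8 /p/ transparent; 9 /ʊ/ → [+ATR]; 10 /g/ transparent; 11 /a/ → [+ATR]; 12 /p/ transparent; 13 /a/ → [+ATR]; 14 /ʊ/ → [+ATR]; 15 /p/ transparent; word edge.
From /o/ at 6 leftward: 5 /ʊ/ → [+ATR]; 4 /g/ transparent; 3 /a/ → [+ATR]; 2 /p/ transparent; 1 /ɔ/ → [+ATR]; word edge.

1 3 5 6 7 9 11 13 14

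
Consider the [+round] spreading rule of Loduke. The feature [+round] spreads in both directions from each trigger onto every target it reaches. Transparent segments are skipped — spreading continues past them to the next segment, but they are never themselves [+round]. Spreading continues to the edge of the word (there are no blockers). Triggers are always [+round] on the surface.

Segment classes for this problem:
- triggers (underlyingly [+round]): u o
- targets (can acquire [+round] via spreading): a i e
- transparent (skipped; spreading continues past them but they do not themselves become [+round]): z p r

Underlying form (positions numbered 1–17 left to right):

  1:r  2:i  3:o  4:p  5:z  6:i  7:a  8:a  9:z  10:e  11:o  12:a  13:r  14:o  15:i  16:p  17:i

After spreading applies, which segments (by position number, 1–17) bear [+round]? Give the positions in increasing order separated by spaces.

2 3 6 7 8 10 11 12 14 15 17

From /o/ at 3 rightward: 4 /p/ transparent; 5 /z/ transparent; 6 /i/ → [+round]; 7 /a/ → [+round]; 8 /a/ → [+round]; 9 /z/ transparent; 10 /e/ → [+round]; 11 /o/ is itself a trigger — this domain ends here.
From /o/ at 3 leftward: 2 /i/ → [+round]; 1 /r/ transparent; word edge.
From /o/ at 11 rightward: 12 /a/ → [+round]; 13 /r/ transparent; 14 /o/ is itself a trigger — this domain ends here.
From /o/ at 11 leftward: 10 /e/ → [+round]; 9 /z/ transparent; 8 /a/ → [+round]; 7 /a/ → [+round]; 6 /i/ → [+round]; 5 /z/ transparent; 4 /p/ transparent; 3 /o/ is itself a trigger — this domain ends here.
From /o/ at 14 rightward: 15 /i/ → [+round]; 16 /p/ transparent; 17 /i/ → [+round]; word edge.
From /o/ at 14 leftward: 13 /r/ transparent; 12 /a/ → [+round]; 11 /o/ is itself a trigger — this domain ends here.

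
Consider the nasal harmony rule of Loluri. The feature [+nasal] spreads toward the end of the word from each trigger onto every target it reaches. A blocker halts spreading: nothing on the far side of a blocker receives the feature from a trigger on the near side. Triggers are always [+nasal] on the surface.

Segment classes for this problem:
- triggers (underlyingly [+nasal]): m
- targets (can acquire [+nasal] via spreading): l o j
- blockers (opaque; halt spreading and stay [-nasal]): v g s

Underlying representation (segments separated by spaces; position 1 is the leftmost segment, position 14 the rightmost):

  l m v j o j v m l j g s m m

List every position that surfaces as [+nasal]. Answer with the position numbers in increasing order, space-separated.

2 8 9 10 13 14

From /m/ at 2 rightward: 3 /v/ blocks.
From /m/ at 8 rightward: 9 /l/ → [+nasal]; 10 /j/ → [+nasal]; 11 /g/ blocks.
From /m/ at 13 rightward: 14 /m/ is itself a trigger — this domain ends here.
From /m/ at 14 rightward: word edge.
Targets with no active source: positions 1 4 5 6 stay [-nasal].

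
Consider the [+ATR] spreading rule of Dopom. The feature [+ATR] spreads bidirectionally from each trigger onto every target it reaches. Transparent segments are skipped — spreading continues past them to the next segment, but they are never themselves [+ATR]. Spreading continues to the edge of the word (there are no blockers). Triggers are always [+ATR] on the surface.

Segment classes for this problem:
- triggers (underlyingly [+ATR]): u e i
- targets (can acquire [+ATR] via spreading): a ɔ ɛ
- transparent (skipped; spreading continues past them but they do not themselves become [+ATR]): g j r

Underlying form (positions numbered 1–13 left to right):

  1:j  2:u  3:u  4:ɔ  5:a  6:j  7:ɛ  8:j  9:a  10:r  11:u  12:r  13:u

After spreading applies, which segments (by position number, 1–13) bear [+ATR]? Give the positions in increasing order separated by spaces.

2 3 4 5 7 9 11 13

From /u/ at 2 rightward: 3 /u/ is itself a trigger — this domain ends here.
From /u/ at 2 leftward: 1 /j/ transparent; word edge.
From /u/ at 3 rightward: 4 /ɔ/ → [+ATR]; 5 /a/ → [+ATR]; 6 /j/ transparent; 7 /ɛ/ → [+ATR]; 8 /j/ transparent; 9 /a/ → [+ATR]; 10 /r/ transparent; 11 /u/ is itself a trigger — this domain ends here.
From /u/ at 3 leftward: 2 /u/ is itself a trigger — this domain ends here.
From /u/ at 11 rightward: 12 /r/ transparent; 13 /u/ is itself a trigger — this domain ends here.
From /u/ at 11 leftward: 10 /r/ transparent; 9 /a/ → [+ATR]; 8 /j/ transparent; 7 /ɛ/ → [+ATR]; 6 /j/ transparent; 5 /a/ → [+ATR]; 4 /ɔ/ → [+ATR]; 3 /u/ is itself a trigger — this domain ends here.
From /u/ at 13 rightward: word edge.
From /u/ at 13 leftward: 12 /r/ transparent; 11 /u/ is itself a trigger — this domain ends here.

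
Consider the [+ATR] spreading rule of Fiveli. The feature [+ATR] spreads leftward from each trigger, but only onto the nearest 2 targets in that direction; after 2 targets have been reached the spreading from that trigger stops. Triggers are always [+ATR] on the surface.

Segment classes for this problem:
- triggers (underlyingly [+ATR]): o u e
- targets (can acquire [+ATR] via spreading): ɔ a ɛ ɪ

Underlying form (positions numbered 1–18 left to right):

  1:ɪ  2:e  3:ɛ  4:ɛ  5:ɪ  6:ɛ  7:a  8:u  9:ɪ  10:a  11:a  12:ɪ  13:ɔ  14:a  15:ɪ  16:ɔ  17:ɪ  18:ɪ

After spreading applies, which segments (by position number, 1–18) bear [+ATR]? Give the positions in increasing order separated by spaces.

From /e/ at 2 leftward: 1 /ɪ/ → [+ATR]; word edge.
From /u/ at 8 leftward: 7 /a/ → [+ATR]; 6 /ɛ/ → [+ATR]; bound reached.
Targets with no active source: positions 3 4 5 9 10 11 12 13 14 15 16 17 18 stay [-ATR].

1 2 6 7 8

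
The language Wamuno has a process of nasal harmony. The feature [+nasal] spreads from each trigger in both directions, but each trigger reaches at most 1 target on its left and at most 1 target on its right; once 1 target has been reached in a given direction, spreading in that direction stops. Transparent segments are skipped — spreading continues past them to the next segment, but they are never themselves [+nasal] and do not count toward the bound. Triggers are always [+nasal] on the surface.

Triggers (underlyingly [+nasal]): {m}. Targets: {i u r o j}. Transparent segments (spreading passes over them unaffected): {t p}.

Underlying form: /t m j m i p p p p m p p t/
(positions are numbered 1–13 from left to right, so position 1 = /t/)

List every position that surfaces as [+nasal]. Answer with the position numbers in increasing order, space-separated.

2 3 4 5 10

From /m/ at 2 rightward: 3 /j/ → [+nasal]; bound reached.
From /m/ at 2 leftward: 1 /t/ transparent; word edge.
From /m/ at 4 rightward: 5 /i/ → [+nasal]; bound reached.
From /m/ at 4 leftward: 3 /j/ → [+nasal]; bound reached.
From /m/ at 10 rightward: 11 /p/ transparent; 12 /p/ transparent; 13 /t/ transparent; word edge.
From /m/ at 10 leftward: 9 /p/ transparent; 8 /p/ transparent; 7 /p/ transparent; 6 /p/ transparent; 5 /i/ → [+nasal]; bound reached.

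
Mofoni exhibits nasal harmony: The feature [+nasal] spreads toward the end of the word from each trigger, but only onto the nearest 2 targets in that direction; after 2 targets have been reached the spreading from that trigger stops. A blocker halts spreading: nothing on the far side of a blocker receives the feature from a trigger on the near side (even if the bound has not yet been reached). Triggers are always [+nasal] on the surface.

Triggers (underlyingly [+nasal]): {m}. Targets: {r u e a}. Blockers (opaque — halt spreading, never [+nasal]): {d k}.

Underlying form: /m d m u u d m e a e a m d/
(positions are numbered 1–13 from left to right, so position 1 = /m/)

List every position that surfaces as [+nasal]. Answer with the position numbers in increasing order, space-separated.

From /m/ at 1 rightward: 2 /d/ blocks.
From /m/ at 3 rightward: 4 /u/ → [+nasal]; 5 /u/ → [+nasal]; bound reached.
From /m/ at 7 rightward: 8 /e/ → [+nasal]; 9 /a/ → [+nasal]; bound reached.
From /m/ at 12 rightward: 13 /d/ blocks.
Targets with no active source: positions 10 11 stay [-nasal].

1 3 4 5 7 8 9 12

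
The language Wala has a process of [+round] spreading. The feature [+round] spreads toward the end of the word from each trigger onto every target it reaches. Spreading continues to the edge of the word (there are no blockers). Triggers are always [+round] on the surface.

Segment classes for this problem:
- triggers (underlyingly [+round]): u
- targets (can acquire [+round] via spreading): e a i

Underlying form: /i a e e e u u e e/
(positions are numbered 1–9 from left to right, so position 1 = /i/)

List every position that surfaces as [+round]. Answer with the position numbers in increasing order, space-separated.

From /u/ at 6 rightward: 7 /u/ is itself a trigger — this domain ends here.
From /u/ at 7 rightward: 8 /e/ → [+round]; 9 /e/ → [+round]; word edge.
Targets with no active source: positions 1 2 3 4 5 stay [-round].

6 7 8 9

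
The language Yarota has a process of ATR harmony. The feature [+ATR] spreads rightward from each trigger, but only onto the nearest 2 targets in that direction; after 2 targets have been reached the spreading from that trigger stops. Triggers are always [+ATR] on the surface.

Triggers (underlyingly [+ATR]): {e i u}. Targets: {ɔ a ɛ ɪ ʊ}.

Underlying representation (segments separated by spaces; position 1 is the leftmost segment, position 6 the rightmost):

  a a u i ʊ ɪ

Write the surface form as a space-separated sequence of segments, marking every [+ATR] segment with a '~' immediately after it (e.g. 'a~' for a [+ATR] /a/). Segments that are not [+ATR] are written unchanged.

From /u/ at 3 rightward: 4 /i/ is itself a trigger — this domain ends here.
From /i/ at 4 rightward: 5 /ʊ/ → [+ATR]; 6 /ɪ/ → [+ATR]; bound reached.
Targets with no active source: positions 1 2 stay [-ATR].
[+ATR] positions on the surface: 3 4 5 6.

a a u~ i~ ʊ~ ɪ~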